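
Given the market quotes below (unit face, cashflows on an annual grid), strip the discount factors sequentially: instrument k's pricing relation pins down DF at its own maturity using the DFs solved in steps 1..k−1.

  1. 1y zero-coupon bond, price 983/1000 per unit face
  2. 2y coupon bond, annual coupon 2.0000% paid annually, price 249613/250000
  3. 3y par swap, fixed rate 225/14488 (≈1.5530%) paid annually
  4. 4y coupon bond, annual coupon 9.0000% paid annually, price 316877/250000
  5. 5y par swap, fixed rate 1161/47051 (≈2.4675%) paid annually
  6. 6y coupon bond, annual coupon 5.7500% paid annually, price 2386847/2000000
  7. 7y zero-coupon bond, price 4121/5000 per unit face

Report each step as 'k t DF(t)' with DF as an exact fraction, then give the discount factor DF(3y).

step 1 [1y] zero: DF = P = 983/1000 ≈ 0.983000
step 2 [2y] bond c/1=1/50: DF=(249613/250000 − 1/50·(0.983000))/(1+1/50) = 2399/2500 ≈ 0.959600
step 3 [3y] swap r/1=225/14488: DF=(1 − 225/14488·(0.983000+0.959600))/(1+225/14488) = 191/200 ≈ 0.955000
step 4 [4y] bond c/1=9/100: DF=(316877/250000 − 9/100·(0.983000+0.959600+0.955000))/(1+9/100) = 2309/2500 ≈ 0.923600
step 5 [5y] swap r/1=1161/47051: DF=(1 − 1161/47051·(0.983000+0.959600+0.955000+0.923600))/(1+1161/47051) = 8839/10000 ≈ 0.883900
step 6 [6y] bond c/1=23/400: DF=(2386847/2000000 − 23/400·(0.983000+0.959600+0.955000+0.923600+0.883900))/(1+23/400) = 8727/10000 ≈ 0.872700
step 7 [7y] zero: DF = P = 4121/5000 ≈ 0.824200

1 1 983/1000
2 2 2399/2500
3 3 191/200
4 4 2309/2500
5 5 8839/10000
6 6 8727/10000
7 7 4121/5000
DF(3y) = 191/200 ≈ 0.955000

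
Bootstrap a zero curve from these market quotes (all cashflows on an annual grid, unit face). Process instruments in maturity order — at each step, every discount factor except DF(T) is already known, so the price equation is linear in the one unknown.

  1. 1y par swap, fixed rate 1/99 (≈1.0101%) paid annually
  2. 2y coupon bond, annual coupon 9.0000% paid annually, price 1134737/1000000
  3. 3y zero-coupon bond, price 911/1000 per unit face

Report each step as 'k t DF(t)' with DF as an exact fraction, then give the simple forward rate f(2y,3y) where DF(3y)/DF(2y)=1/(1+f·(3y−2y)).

1 1 99/100
2 2 9593/10000
3 3 911/1000
f(2y,3y) = ((9593/10000)/(911/1000) − 1)/(1) = 483/9110 ≈ 5.3019%

step 1 [1y] swap r/1=1/99: DF=(1 − 1/99·(0))/(1+1/99) = 99/100 ≈ 0.990000
step 2 [2y] bond c/1=9/100: DF=(1134737/1000000 − 9/100·(0.990000))/(1+9/100) = 9593/10000 ≈ 0.959300
step 3 [3y] zero: DF = P = 911/1000 ≈ 0.911000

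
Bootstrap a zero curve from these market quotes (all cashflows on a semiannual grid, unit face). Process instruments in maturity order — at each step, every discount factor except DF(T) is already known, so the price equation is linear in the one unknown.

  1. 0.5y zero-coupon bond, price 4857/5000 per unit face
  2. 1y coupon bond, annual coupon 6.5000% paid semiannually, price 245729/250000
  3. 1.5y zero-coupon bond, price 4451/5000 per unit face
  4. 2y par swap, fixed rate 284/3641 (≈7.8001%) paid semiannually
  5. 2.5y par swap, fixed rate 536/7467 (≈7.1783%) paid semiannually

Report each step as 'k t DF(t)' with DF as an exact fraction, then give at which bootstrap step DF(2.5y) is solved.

step 1 [0.5y] zero: DF = P = 4857/5000 ≈ 0.971400
step 2 [1y] bond c/2=13/400: DF=(245729/250000 − 13/400·(0.971400))/(1+13/400) = 4607/5000 ≈ 0.921400
step 3 [1.5y] zero: DF = P = 4451/5000 ≈ 0.890200
step 4 [2y] swap r/2=142/3641: DF=(1 − 142/3641·(0.971400+0.921400+0.890200))/(1+142/3641) = 429/500 ≈ 0.858000
step 5 [2.5y] swap r/2=268/7467: DF=(1 − 268/7467·(0.971400+0.921400+0.890200+0.858000))/(1+268/7467) = 1049/1250 ≈ 0.839200

1 1/2 4857/5000
2 1 4607/5000
3 3/2 4451/5000
4 2 429/500
5 5/2 1049/1250
DF(2.5y) is solved at step 5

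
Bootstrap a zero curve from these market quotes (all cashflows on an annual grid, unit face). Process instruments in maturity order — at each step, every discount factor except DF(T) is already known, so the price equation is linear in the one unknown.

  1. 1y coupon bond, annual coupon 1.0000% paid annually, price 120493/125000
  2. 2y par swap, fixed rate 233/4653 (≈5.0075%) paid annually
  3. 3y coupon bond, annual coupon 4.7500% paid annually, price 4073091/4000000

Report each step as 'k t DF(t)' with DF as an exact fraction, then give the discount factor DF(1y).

step 1 [1y] bond c/1=1/100: DF=(120493/125000 − 1/100·(0))/(1+1/100) = 1193/1250 ≈ 0.954400
step 2 [2y] swap r/1=233/4653: DF=(1 − 233/4653·(0.954400))/(1+233/4653) = 2267/2500 ≈ 0.906800
step 3 [3y] bond c/1=19/400: DF=(4073091/4000000 − 19/400·(0.954400+0.906800))/(1+19/400) = 8877/10000 ≈ 0.887700

1 1 1193/1250
2 2 2267/2500
3 3 8877/10000
DF(1y) = 1193/1250 ≈ 0.954400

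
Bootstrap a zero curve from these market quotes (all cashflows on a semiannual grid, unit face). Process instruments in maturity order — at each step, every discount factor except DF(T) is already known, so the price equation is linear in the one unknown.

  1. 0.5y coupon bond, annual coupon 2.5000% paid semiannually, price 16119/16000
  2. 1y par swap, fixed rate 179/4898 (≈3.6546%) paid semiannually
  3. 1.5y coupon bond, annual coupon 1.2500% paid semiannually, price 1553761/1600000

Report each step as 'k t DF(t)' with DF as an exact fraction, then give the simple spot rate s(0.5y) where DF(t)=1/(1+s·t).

1 1/2 199/200
2 1 4821/5000
3 3/2 9529/10000
s(0.5y) = (1/(199/200) − 1)/(1/2) = 2/199 ≈ 1.0050%

step 1 [0.5y] bond c/2=1/80: DF=(16119/16000 − 1/80·(0))/(1+1/80) = 199/200 ≈ 0.995000
step 2 [1y] swap r/2=179/9796: DF=(1 − 179/9796·(0.995000))/(1+179/9796) = 4821/5000 ≈ 0.964200
step 3 [1.5y] bond c/2=1/160: DF=(1553761/1600000 − 1/160·(0.995000+0.964200))/(1+1/160) = 9529/10000 ≈ 0.952900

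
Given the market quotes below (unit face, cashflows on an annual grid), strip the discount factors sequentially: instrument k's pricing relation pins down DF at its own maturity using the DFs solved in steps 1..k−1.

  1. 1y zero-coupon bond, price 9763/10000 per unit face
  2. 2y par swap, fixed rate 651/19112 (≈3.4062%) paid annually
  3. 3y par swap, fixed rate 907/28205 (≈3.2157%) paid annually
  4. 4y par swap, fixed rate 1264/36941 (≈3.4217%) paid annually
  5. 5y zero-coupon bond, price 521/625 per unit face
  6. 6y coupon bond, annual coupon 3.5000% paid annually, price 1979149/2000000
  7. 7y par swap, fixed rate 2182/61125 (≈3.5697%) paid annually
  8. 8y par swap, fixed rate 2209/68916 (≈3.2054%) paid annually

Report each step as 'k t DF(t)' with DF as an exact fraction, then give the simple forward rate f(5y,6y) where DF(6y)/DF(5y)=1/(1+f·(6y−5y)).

1 1 9763/10000
2 2 9349/10000
3 3 9093/10000
4 4 546/625
5 5 521/625
6 6 803/1000
7 7 3909/5000
8 8 7791/10000
f(5y,6y) = ((521/625)/(803/1000) − 1)/(1) = 153/4015 ≈ 3.8107%

step 1 [1y] zero: DF = P = 9763/10000 ≈ 0.976300
step 2 [2y] swap r/1=651/19112: DF=(1 − 651/19112·(0.976300))/(1+651/19112) = 9349/10000 ≈ 0.934900
step 3 [3y] swap r/1=907/28205: DF=(1 − 907/28205·(0.976300+0.934900))/(1+907/28205) = 9093/10000 ≈ 0.909300
step 4 [4y] swap r/1=1264/36941: DF=(1 − 1264/36941·(0.976300+0.934900+0.909300))/(1+1264/36941) = 546/625 ≈ 0.873600
step 5 [5y] zero: DF = P = 521/625 ≈ 0.833600
step 6 [6y] bond c/1=7/200: DF=(1979149/2000000 − 7/200·(0.976300+0.934900+0.909300+0.873600+0.833600))/(1+7/200) = 803/1000 ≈ 0.803000
step 7 [7y] swap r/1=2182/61125: DF=(1 − 2182/61125·(0.976300+0.934900+0.909300+0.873600+0.833600+0.803000))/(1+2182/61125) = 3909/5000 ≈ 0.781800
step 8 [8y] swap r/1=2209/68916: DF=(1 − 2209/68916·(0.976300+0.934900+0.909300+0.873600+0.833600+0.803000+0.781800))/(1+2209/68916) = 7791/10000 ≈ 0.779100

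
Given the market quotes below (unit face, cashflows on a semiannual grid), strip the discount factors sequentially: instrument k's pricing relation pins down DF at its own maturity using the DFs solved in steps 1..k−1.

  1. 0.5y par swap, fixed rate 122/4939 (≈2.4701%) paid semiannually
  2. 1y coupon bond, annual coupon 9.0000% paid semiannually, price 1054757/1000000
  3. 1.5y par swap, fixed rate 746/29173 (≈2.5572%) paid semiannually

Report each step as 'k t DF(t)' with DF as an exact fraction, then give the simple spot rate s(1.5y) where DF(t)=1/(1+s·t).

step 1 [0.5y] swap r/2=61/4939: DF=(1 − 61/4939·(0))/(1+61/4939) = 4939/5000 ≈ 0.987800
step 2 [1y] bond c/2=9/200: DF=(1054757/1000000 − 9/200·(0.987800))/(1+9/200) = 2417/2500 ≈ 0.966800
step 3 [1.5y] swap r/2=373/29173: DF=(1 − 373/29173·(0.987800+0.966800))/(1+373/29173) = 9627/10000 ≈ 0.962700

1 1/2 4939/5000
2 1 2417/2500
3 3/2 9627/10000
s(1.5y) = (1/(9627/10000) − 1)/(3/2) = 746/28881 ≈ 2.5830%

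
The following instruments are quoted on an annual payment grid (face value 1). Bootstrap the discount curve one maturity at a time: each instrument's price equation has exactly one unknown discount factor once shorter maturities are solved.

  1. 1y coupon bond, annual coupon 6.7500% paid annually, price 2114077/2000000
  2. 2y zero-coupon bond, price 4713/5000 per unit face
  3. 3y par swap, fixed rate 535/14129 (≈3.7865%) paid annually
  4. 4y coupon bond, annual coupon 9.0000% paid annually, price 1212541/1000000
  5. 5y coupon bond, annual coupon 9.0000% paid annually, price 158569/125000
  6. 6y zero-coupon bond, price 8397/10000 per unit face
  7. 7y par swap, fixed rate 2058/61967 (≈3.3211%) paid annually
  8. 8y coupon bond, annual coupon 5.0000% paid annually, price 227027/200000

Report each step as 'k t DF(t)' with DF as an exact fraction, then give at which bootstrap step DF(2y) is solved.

1 1 4951/5000
2 2 4713/5000
3 3 893/1000
4 4 8791/10000
5 5 8579/10000
6 6 8397/10000
7 7 3971/5000
8 8 393/500
DF(2y) is solved at step 2

step 1 [1y] bond c/1=27/400: DF=(2114077/2000000 − 27/400·(0))/(1+27/400) = 4951/5000 ≈ 0.990200
step 2 [2y] zero: DF = P = 4713/5000 ≈ 0.942600
step 3 [3y] swap r/1=535/14129: DF=(1 − 535/14129·(0.990200+0.942600))/(1+535/14129) = 893/1000 ≈ 0.893000
step 4 [4y] bond c/1=9/100: DF=(1212541/1000000 − 9/100·(0.990200+0.942600+0.893000))/(1+9/100) = 8791/10000 ≈ 0.879100
step 5 [5y] bond c/1=9/100: DF=(158569/125000 − 9/100·(0.990200+0.942600+0.893000+0.879100))/(1+9/100) = 8579/10000 ≈ 0.857900
step 6 [6y] zero: DF = P = 8397/10000 ≈ 0.839700
step 7 [7y] swap r/1=2058/61967: DF=(1 − 2058/61967·(0.990200+0.942600+0.893000+0.879100+0.857900+0.839700))/(1+2058/61967) = 3971/5000 ≈ 0.794200
step 8 [8y] bond c/1=1/20: DF=(227027/200000 − 1/20·(0.990200+0.942600+0.893000+0.879100+0.857900+0.839700+0.794200))/(1+1/20) = 393/500 ≈ 0.786000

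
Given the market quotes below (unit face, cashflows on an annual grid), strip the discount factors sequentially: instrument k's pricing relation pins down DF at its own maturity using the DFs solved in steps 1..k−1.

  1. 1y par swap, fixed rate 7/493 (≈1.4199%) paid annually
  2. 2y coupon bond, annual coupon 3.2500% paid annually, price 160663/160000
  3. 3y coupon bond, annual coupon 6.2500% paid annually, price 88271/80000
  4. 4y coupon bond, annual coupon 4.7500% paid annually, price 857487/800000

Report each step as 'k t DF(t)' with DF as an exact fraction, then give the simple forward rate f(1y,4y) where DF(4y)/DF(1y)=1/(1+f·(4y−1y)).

1 1 493/500
2 2 1883/2000
3 3 9251/10000
4 4 8939/10000
f(1y,4y) = ((493/500)/(8939/10000) − 1)/(3) = 307/8939 ≈ 3.4344%

step 1 [1y] swap r/1=7/493: DF=(1 − 7/493·(0))/(1+7/493) = 493/500 ≈ 0.986000
step 2 [2y] bond c/1=13/400: DF=(160663/160000 − 13/400·(0.986000))/(1+13/400) = 1883/2000 ≈ 0.941500
step 3 [3y] bond c/1=1/16: DF=(88271/80000 − 1/16·(0.986000+0.941500))/(1+1/16) = 9251/10000 ≈ 0.925100
step 4 [4y] bond c/1=19/400: DF=(857487/800000 − 19/400·(0.986000+0.941500+0.925100))/(1+19/400) = 8939/10000 ≈ 0.893900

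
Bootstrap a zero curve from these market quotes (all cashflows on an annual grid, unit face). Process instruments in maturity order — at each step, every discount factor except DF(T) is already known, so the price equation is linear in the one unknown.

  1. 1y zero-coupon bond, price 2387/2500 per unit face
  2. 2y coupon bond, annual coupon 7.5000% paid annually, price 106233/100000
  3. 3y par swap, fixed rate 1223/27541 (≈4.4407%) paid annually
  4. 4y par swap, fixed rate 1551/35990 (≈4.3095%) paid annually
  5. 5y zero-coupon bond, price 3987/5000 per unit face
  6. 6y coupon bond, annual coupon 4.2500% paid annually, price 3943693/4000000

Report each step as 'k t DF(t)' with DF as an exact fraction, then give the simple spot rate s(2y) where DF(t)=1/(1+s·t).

1 1 2387/2500
2 2 576/625
3 3 8777/10000
4 4 8449/10000
5 5 3987/5000
6 6 1533/2000
s(2y) = (1/(576/625) − 1)/(2) = 49/1152 ≈ 4.2535%

step 1 [1y] zero: DF = P = 2387/2500 ≈ 0.954800
step 2 [2y] bond c/1=3/40: DF=(106233/100000 − 3/40·(0.954800))/(1+3/40) = 576/625 ≈ 0.921600
step 3 [3y] swap r/1=1223/27541: DF=(1 − 1223/27541·(0.954800+0.921600))/(1+1223/27541) = 8777/10000 ≈ 0.877700
step 4 [4y] swap r/1=1551/35990: DF=(1 − 1551/35990·(0.954800+0.921600+0.877700))/(1+1551/35990) = 8449/10000 ≈ 0.844900
step 5 [5y] zero: DF = P = 3987/5000 ≈ 0.797400
step 6 [6y] bond c/1=17/400: DF=(3943693/4000000 − 17/400·(0.954800+0.921600+0.877700+0.844900+0.797400))/(1+17/400) = 1533/2000 ≈ 0.766500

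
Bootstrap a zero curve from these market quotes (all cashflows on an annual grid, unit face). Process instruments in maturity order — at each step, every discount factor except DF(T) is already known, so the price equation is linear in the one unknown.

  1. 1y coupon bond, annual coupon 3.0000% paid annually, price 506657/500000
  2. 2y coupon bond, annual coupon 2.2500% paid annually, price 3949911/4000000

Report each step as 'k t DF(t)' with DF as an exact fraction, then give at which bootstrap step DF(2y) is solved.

1 1 4919/5000
2 2 9441/10000
DF(2y) is solved at step 2

step 1 [1y] bond c/1=3/100: DF=(506657/500000 − 3/100·(0))/(1+3/100) = 4919/5000 ≈ 0.983800
step 2 [2y] bond c/1=9/400: DF=(3949911/4000000 − 9/400·(0.983800))/(1+9/400) = 9441/10000 ≈ 0.944100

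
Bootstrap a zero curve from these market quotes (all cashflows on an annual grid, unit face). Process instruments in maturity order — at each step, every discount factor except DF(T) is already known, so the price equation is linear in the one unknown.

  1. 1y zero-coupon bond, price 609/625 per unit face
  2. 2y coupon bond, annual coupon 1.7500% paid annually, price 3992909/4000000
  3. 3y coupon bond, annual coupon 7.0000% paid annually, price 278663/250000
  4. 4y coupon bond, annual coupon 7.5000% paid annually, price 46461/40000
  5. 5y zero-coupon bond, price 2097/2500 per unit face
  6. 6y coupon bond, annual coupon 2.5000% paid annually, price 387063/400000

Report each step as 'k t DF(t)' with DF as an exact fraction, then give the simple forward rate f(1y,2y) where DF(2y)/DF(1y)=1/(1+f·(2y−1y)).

1 1 609/625
2 2 9643/10000
3 3 9149/10000
4 4 4407/5000
5 5 2097/2500
6 6 333/400
f(1y,2y) = ((609/625)/(9643/10000) − 1)/(1) = 101/9643 ≈ 1.0474%

step 1 [1y] zero: DF = P = 609/625 ≈ 0.974400
step 2 [2y] bond c/1=7/400: DF=(3992909/4000000 − 7/400·(0.974400))/(1+7/400) = 9643/10000 ≈ 0.964300
step 3 [3y] bond c/1=7/100: DF=(278663/250000 − 7/100·(0.974400+0.964300))/(1+7/100) = 9149/10000 ≈ 0.914900
step 4 [4y] bond c/1=3/40: DF=(46461/40000 − 3/40·(0.974400+0.964300+0.914900))/(1+3/40) = 4407/5000 ≈ 0.881400
step 5 [5y] zero: DF = P = 2097/2500 ≈ 0.838800
step 6 [6y] bond c/1=1/40: DF=(387063/400000 − 1/40·(0.974400+0.964300+0.914900+0.881400+0.838800))/(1+1/40) = 333/400 ≈ 0.832500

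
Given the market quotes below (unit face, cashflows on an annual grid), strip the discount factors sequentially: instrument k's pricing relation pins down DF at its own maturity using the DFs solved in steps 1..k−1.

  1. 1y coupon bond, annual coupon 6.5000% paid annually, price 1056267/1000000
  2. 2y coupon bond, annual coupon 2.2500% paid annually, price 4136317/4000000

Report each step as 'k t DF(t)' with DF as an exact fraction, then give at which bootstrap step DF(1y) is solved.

1 1 4959/5000
2 2 1979/2000
DF(1y) is solved at step 1

step 1 [1y] bond c/1=13/200: DF=(1056267/1000000 − 13/200·(0))/(1+13/200) = 4959/5000 ≈ 0.991800
step 2 [2y] bond c/1=9/400: DF=(4136317/4000000 − 9/400·(0.991800))/(1+9/400) = 1979/2000 ≈ 0.989500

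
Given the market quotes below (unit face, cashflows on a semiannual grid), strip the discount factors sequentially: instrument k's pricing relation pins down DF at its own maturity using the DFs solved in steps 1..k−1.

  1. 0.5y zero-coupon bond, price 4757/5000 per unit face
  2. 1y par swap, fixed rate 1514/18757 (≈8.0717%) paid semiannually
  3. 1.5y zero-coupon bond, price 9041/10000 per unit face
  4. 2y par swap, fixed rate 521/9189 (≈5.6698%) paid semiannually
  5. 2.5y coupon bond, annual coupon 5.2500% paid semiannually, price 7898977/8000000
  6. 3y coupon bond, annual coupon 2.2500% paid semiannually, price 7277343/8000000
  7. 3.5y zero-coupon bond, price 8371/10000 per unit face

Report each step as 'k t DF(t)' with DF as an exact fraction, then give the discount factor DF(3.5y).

1 1/2 4757/5000
2 1 9243/10000
3 3/2 9041/10000
4 2 4479/5000
5 5/2 8681/10000
6 3 849/1000
7 7/2 8371/10000
DF(3.5y) = 8371/10000 ≈ 0.837100

step 1 [0.5y] zero: DF = P = 4757/5000 ≈ 0.951400
step 2 [1y] swap r/2=757/18757: DF=(1 − 757/18757·(0.951400))/(1+757/18757) = 9243/10000 ≈ 0.924300
step 3 [1.5y] zero: DF = P = 9041/10000 ≈ 0.904100
step 4 [2y] swap r/2=521/18378: DF=(1 − 521/18378·(0.951400+0.924300+0.904100))/(1+521/18378) = 4479/5000 ≈ 0.895800
step 5 [2.5y] bond c/2=21/800: DF=(7898977/8000000 − 21/800·(0.951400+0.924300+0.904100+0.895800))/(1+21/800) = 8681/10000 ≈ 0.868100
step 6 [3y] bond c/2=9/800: DF=(7277343/8000000 − 9/800·(0.951400+0.924300+0.904100+0.895800+0.868100))/(1+9/800) = 849/1000 ≈ 0.849000
step 7 [3.5y] zero: DF = P = 8371/10000 ≈ 0.837100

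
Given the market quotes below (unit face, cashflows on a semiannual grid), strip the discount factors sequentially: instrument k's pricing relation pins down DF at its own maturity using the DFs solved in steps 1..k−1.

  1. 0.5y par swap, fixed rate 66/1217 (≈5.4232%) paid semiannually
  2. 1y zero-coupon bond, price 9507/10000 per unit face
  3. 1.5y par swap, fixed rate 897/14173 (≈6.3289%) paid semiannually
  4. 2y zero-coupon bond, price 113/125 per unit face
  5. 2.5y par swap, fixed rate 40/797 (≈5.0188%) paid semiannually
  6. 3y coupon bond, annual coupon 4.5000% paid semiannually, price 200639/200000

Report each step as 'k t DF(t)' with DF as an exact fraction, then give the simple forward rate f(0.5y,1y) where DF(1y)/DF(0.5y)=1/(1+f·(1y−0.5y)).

step 1 [0.5y] swap r/2=33/1217: DF=(1 − 33/1217·(0))/(1+33/1217) = 1217/1250 ≈ 0.973600
step 2 [1y] zero: DF = P = 9507/10000 ≈ 0.950700
step 3 [1.5y] swap r/2=897/28346: DF=(1 − 897/28346·(0.973600+0.950700))/(1+897/28346) = 9103/10000 ≈ 0.910300
step 4 [2y] zero: DF = P = 113/125 ≈ 0.904000
step 5 [2.5y] swap r/2=20/797: DF=(1 − 20/797·(0.973600+0.950700+0.910300+0.904000))/(1+20/797) = 221/250 ≈ 0.884000
step 6 [3y] bond c/2=9/400: DF=(200639/200000 − 9/400·(0.973600+0.950700+0.910300+0.904000+0.884000))/(1+9/400) = 4397/5000 ≈ 0.879400

1 1/2 1217/1250
2 1 9507/10000
3 3/2 9103/10000
4 2 113/125
5 5/2 221/250
6 3 4397/5000
f(0.5y,1y) = ((1217/1250)/(9507/10000) − 1)/(1/2) = 458/9507 ≈ 4.8175%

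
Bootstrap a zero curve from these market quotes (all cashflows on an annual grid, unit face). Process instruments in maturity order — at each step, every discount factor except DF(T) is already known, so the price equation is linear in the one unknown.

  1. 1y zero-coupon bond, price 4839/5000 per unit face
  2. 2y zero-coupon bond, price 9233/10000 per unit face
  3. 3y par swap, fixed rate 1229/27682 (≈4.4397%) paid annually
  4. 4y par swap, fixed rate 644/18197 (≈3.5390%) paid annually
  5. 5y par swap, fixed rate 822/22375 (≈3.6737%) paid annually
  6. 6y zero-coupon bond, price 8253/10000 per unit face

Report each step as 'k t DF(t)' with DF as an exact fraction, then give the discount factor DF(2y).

1 1 4839/5000
2 2 9233/10000
3 3 8771/10000
4 4 1089/1250
5 5 2089/2500
6 6 8253/10000
DF(2y) = 9233/10000 ≈ 0.923300

step 1 [1y] zero: DF = P = 4839/5000 ≈ 0.967800
step 2 [2y] zero: DF = P = 9233/10000 ≈ 0.923300
step 3 [3y] swap r/1=1229/27682: DF=(1 − 1229/27682·(0.967800+0.923300))/(1+1229/27682) = 8771/10000 ≈ 0.877100
step 4 [4y] swap r/1=644/18197: DF=(1 − 644/18197·(0.967800+0.923300+0.877100))/(1+644/18197) = 1089/1250 ≈ 0.871200
step 5 [5y] swap r/1=822/22375: DF=(1 − 822/22375·(0.967800+0.923300+0.877100+0.871200))/(1+822/22375) = 2089/2500 ≈ 0.835600
step 6 [6y] zero: DF = P = 8253/10000 ≈ 0.825300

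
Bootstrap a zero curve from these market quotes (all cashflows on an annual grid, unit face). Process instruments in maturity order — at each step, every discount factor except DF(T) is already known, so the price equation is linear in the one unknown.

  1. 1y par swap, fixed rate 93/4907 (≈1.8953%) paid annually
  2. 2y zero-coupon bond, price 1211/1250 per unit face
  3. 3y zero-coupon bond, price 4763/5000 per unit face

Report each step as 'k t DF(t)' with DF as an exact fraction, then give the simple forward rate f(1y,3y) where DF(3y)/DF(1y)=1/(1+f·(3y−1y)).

step 1 [1y] swap r/1=93/4907: DF=(1 − 93/4907·(0))/(1+93/4907) = 4907/5000 ≈ 0.981400
step 2 [2y] zero: DF = P = 1211/1250 ≈ 0.968800
step 3 [3y] zero: DF = P = 4763/5000 ≈ 0.952600

1 1 4907/5000
2 2 1211/1250
3 3 4763/5000
f(1y,3y) = ((4907/5000)/(4763/5000) − 1)/(2) = 72/4763 ≈ 1.5117%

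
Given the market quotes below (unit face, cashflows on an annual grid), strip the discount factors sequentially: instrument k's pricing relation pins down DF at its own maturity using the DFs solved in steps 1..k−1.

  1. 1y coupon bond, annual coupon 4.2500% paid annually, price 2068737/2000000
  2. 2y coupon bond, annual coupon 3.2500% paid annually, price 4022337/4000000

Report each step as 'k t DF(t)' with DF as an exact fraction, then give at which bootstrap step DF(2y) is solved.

1 1 4961/5000
2 2 9427/10000
DF(2y) is solved at step 2

step 1 [1y] bond c/1=17/400: DF=(2068737/2000000 − 17/400·(0))/(1+17/400) = 4961/5000 ≈ 0.992200
step 2 [2y] bond c/1=13/400: DF=(4022337/4000000 − 13/400·(0.992200))/(1+13/400) = 9427/10000 ≈ 0.942700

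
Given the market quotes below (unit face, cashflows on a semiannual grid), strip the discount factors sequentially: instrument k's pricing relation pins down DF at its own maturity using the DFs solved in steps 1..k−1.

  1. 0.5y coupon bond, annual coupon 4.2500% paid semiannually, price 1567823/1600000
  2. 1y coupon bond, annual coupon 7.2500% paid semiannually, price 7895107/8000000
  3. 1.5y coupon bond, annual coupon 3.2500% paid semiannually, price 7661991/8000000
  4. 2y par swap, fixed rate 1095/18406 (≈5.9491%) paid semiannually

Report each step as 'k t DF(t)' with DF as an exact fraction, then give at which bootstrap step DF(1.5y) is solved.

1 1/2 1919/2000
2 1 2297/2500
3 3/2 2281/2500
4 2 1781/2000
DF(1.5y) is solved at step 3

step 1 [0.5y] bond c/2=17/800: DF=(1567823/1600000 − 17/800·(0))/(1+17/800) = 1919/2000 ≈ 0.959500
step 2 [1y] bond c/2=29/800: DF=(7895107/8000000 − 29/800·(0.959500))/(1+29/800) = 2297/2500 ≈ 0.918800
step 3 [1.5y] bond c/2=13/800: DF=(7661991/8000000 − 13/800·(0.959500+0.918800))/(1+13/800) = 2281/2500 ≈ 0.912400
step 4 [2y] swap r/2=1095/36812: DF=(1 − 1095/36812·(0.959500+0.918800+0.912400))/(1+1095/36812) = 1781/2000 ≈ 0.890500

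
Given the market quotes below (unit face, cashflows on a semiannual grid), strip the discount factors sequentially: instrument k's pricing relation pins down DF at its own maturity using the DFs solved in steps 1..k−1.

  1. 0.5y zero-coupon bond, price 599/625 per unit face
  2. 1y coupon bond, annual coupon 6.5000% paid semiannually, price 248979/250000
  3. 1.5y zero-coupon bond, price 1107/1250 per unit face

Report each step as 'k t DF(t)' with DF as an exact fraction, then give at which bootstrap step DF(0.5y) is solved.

1 1/2 599/625
2 1 584/625
3 3/2 1107/1250
DF(0.5y) is solved at step 1

step 1 [0.5y] zero: DF = P = 599/625 ≈ 0.958400
step 2 [1y] bond c/2=13/400: DF=(248979/250000 − 13/400·(0.958400))/(1+13/400) = 584/625 ≈ 0.934400
step 3 [1.5y] zero: DF = P = 1107/1250 ≈ 0.885600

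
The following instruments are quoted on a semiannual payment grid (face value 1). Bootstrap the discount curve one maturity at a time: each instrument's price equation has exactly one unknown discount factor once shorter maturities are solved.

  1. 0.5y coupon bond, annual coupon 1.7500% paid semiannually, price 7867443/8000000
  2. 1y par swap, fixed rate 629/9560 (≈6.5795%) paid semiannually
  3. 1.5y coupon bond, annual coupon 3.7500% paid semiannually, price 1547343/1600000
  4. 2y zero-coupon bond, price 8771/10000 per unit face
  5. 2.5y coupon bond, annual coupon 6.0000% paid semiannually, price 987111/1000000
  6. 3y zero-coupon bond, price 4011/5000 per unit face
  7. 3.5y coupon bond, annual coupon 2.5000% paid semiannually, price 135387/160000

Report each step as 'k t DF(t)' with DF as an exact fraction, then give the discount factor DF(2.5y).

1 1/2 9749/10000
2 1 9371/10000
3 3/2 9141/10000
4 2 8771/10000
5 5/2 1701/2000
6 3 4011/5000
7 7/2 481/625
DF(2.5y) = 1701/2000 ≈ 0.850500

step 1 [0.5y] bond c/2=7/800: DF=(7867443/8000000 − 7/800·(0))/(1+7/800) = 9749/10000 ≈ 0.974900
step 2 [1y] swap r/2=629/19120: DF=(1 − 629/19120·(0.974900))/(1+629/19120) = 9371/10000 ≈ 0.937100
step 3 [1.5y] bond c/2=3/160: DF=(1547343/1600000 − 3/160·(0.974900+0.937100))/(1+3/160) = 9141/10000 ≈ 0.914100
step 4 [2y] zero: DF = P = 8771/10000 ≈ 0.877100
step 5 [2.5y] bond c/2=3/100: DF=(987111/1000000 − 3/100·(0.974900+0.937100+0.914100+0.877100))/(1+3/100) = 1701/2000 ≈ 0.850500
step 6 [3y] zero: DF = P = 4011/5000 ≈ 0.802200
step 7 [3.5y] bond c/2=1/80: DF=(135387/160000 − 1/80·(0.974900+0.937100+0.914100+0.877100+0.850500+0.802200))/(1+1/80) = 481/625 ≈ 0.769600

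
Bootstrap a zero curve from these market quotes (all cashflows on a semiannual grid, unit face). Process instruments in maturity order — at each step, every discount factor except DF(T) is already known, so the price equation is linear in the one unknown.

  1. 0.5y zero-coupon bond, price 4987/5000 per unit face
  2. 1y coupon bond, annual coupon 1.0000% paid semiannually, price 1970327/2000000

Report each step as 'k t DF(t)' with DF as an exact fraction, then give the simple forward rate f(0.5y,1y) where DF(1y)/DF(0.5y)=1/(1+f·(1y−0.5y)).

step 1 [0.5y] zero: DF = P = 4987/5000 ≈ 0.997400
step 2 [1y] bond c/2=1/200: DF=(1970327/2000000 − 1/200·(0.997400))/(1+1/200) = 9753/10000 ≈ 0.975300

1 1/2 4987/5000
2 1 9753/10000
f(0.5y,1y) = ((4987/5000)/(9753/10000) − 1)/(1/2) = 442/9753 ≈ 4.5319%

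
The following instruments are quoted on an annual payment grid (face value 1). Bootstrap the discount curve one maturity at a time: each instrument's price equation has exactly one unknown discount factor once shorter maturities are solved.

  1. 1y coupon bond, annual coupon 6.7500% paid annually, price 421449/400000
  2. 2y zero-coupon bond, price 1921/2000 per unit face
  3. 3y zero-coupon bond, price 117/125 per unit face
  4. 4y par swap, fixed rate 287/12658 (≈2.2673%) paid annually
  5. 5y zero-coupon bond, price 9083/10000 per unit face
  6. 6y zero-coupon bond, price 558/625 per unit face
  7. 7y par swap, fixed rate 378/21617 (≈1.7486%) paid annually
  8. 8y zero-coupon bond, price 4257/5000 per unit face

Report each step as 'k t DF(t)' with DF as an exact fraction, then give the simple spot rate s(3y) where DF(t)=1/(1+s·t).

1 1 987/1000
2 2 1921/2000
3 3 117/125
4 4 9139/10000
5 5 9083/10000
6 6 558/625
7 7 4433/5000
8 8 4257/5000
s(3y) = (1/(117/125) − 1)/(3) = 8/351 ≈ 2.2792%

step 1 [1y] bond c/1=27/400: DF=(421449/400000 − 27/400·(0))/(1+27/400) = 987/1000 ≈ 0.987000
step 2 [2y] zero: DF = P = 1921/2000 ≈ 0.960500
step 3 [3y] zero: DF = P = 117/125 ≈ 0.936000
step 4 [4y] swap r/1=287/12658: DF=(1 − 287/12658·(0.987000+0.960500+0.936000))/(1+287/12658) = 9139/10000 ≈ 0.913900
step 5 [5y] zero: DF = P = 9083/10000 ≈ 0.908300
step 6 [6y] zero: DF = P = 558/625 ≈ 0.892800
step 7 [7y] swap r/1=378/21617: DF=(1 − 378/21617·(0.987000+0.960500+0.936000+0.913900+0.908300+0.892800))/(1+378/21617) = 4433/5000 ≈ 0.886600
step 8 [8y] zero: DF = P = 4257/5000 ≈ 0.851400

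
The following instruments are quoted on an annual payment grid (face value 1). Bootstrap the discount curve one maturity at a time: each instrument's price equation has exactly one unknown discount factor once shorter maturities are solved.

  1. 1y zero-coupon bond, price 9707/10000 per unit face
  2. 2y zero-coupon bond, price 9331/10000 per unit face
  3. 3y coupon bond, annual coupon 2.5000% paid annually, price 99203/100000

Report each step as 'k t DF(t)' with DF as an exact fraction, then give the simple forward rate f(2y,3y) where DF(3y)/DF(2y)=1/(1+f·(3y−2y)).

1 1 9707/10000
2 2 9331/10000
3 3 4607/5000
f(2y,3y) = ((9331/10000)/(4607/5000) − 1)/(1) = 117/9214 ≈ 1.2698%

step 1 [1y] zero: DF = P = 9707/10000 ≈ 0.970700
step 2 [2y] zero: DF = P = 9331/10000 ≈ 0.933100
step 3 [3y] bond c/1=1/40: DF=(99203/100000 − 1/40·(0.970700+0.933100))/(1+1/40) = 4607/5000 ≈ 0.921400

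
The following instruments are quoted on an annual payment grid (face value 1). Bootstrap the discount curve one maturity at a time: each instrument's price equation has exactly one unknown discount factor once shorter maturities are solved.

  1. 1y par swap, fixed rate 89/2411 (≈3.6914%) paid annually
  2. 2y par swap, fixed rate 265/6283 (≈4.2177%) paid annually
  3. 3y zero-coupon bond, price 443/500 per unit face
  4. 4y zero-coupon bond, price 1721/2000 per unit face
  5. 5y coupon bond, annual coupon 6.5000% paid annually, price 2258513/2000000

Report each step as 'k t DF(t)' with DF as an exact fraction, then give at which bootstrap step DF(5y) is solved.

1 1 2411/2500
2 2 1841/2000
3 3 443/500
4 4 1721/2000
5 5 8387/10000
DF(5y) is solved at step 5

step 1 [1y] swap r/1=89/2411: DF=(1 − 89/2411·(0))/(1+89/2411) = 2411/2500 ≈ 0.964400
step 2 [2y] swap r/1=265/6283: DF=(1 − 265/6283·(0.964400))/(1+265/6283) = 1841/2000 ≈ 0.920500
step 3 [3y] zero: DF = P = 443/500 ≈ 0.886000
step 4 [4y] zero: DF = P = 1721/2000 ≈ 0.860500
step 5 [5y] bond c/1=13/200: DF=(2258513/2000000 − 13/200·(0.964400+0.920500+0.886000+0.860500))/(1+13/200) = 8387/10000 ≈ 0.838700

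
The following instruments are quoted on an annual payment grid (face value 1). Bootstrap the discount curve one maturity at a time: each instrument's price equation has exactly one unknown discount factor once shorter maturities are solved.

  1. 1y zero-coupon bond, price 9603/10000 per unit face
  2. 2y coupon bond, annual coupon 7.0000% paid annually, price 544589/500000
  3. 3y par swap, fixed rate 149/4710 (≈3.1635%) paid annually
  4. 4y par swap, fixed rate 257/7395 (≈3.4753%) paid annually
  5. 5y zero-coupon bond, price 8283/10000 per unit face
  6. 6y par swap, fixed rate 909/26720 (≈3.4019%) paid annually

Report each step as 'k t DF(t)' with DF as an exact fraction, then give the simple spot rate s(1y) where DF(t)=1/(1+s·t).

1 1 9603/10000
2 2 9551/10000
3 3 4553/5000
4 4 1743/2000
5 5 8283/10000
6 6 4091/5000
s(1y) = (1/(9603/10000) − 1)/(1) = 397/9603 ≈ 4.1341%

step 1 [1y] zero: DF = P = 9603/10000 ≈ 0.960300
step 2 [2y] bond c/1=7/100: DF=(544589/500000 − 7/100·(0.960300))/(1+7/100) = 9551/10000 ≈ 0.955100
step 3 [3y] swap r/1=149/4710: DF=(1 − 149/4710·(0.960300+0.955100))/(1+149/4710) = 4553/5000 ≈ 0.910600
step 4 [4y] swap r/1=257/7395: DF=(1 − 257/7395·(0.960300+0.955100+0.910600))/(1+257/7395) = 1743/2000 ≈ 0.871500
step 5 [5y] zero: DF = P = 8283/10000 ≈ 0.828300
step 6 [6y] swap r/1=909/26720: DF=(1 − 909/26720·(0.960300+0.955100+0.910600+0.871500+0.828300))/(1+909/26720) = 4091/5000 ≈ 0.818200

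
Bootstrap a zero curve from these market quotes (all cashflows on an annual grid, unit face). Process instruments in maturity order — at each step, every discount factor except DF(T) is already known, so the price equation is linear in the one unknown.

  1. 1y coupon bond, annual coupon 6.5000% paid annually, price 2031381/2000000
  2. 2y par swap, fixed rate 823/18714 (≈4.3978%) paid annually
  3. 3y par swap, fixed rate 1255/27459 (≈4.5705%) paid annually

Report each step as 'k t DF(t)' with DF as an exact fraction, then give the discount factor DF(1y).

step 1 [1y] bond c/1=13/200: DF=(2031381/2000000 − 13/200·(0))/(1+13/200) = 9537/10000 ≈ 0.953700
step 2 [2y] swap r/1=823/18714: DF=(1 − 823/18714·(0.953700))/(1+823/18714) = 9177/10000 ≈ 0.917700
step 3 [3y] swap r/1=1255/27459: DF=(1 − 1255/27459·(0.953700+0.917700))/(1+1255/27459) = 1749/2000 ≈ 0.874500

1 1 9537/10000
2 2 9177/10000
3 3 1749/2000
DF(1y) = 9537/10000 ≈ 0.953700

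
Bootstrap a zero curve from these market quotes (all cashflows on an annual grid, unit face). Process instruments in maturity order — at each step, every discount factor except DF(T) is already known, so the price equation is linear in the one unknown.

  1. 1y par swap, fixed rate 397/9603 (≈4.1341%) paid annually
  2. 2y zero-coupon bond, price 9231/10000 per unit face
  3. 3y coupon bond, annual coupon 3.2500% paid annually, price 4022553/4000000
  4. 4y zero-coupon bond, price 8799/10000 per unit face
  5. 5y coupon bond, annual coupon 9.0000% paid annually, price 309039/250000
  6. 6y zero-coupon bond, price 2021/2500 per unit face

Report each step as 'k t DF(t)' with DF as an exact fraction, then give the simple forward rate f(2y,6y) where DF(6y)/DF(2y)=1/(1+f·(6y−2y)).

step 1 [1y] swap r/1=397/9603: DF=(1 − 397/9603·(0))/(1+397/9603) = 9603/10000 ≈ 0.960300
step 2 [2y] zero: DF = P = 9231/10000 ≈ 0.923100
step 3 [3y] bond c/1=13/400: DF=(4022553/4000000 − 13/400·(0.960300+0.923100))/(1+13/400) = 9147/10000 ≈ 0.914700
step 4 [4y] zero: DF = P = 8799/10000 ≈ 0.879900
step 5 [5y] bond c/1=9/100: DF=(309039/250000 − 9/100·(0.960300+0.923100+0.914700+0.879900))/(1+9/100) = 519/625 ≈ 0.830400
step 6 [6y] zero: DF = P = 2021/2500 ≈ 0.808400

1 1 9603/10000
2 2 9231/10000
3 3 9147/10000
4 4 8799/10000
5 5 519/625
6 6 2021/2500
f(2y,6y) = ((9231/10000)/(2021/2500) − 1)/(4) = 1147/32336 ≈ 3.5471%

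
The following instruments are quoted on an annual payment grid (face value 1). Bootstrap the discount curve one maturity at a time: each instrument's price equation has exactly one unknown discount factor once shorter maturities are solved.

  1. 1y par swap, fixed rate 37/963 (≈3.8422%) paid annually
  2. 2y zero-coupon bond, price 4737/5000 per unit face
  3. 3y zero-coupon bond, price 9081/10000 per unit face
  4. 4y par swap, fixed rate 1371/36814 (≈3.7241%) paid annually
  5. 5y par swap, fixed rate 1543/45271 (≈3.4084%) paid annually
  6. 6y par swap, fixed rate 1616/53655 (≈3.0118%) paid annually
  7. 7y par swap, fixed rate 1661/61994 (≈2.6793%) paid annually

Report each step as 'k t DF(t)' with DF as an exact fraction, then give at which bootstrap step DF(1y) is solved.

1 1 963/1000
2 2 4737/5000
3 3 9081/10000
4 4 8629/10000
5 5 8457/10000
6 6 524/625
7 7 8339/10000
DF(1y) is solved at step 1

step 1 [1y] swap r/1=37/963: DF=(1 − 37/963·(0))/(1+37/963) = 963/1000 ≈ 0.963000
step 2 [2y] zero: DF = P = 4737/5000 ≈ 0.947400
step 3 [3y] zero: DF = P = 9081/10000 ≈ 0.908100
step 4 [4y] swap r/1=1371/36814: DF=(1 − 1371/36814·(0.963000+0.947400+0.908100))/(1+1371/36814) = 8629/10000 ≈ 0.862900
step 5 [5y] swap r/1=1543/45271: DF=(1 − 1543/45271·(0.963000+0.947400+0.908100+0.862900))/(1+1543/45271) = 8457/10000 ≈ 0.845700
step 6 [6y] swap r/1=1616/53655: DF=(1 − 1616/53655·(0.963000+0.947400+0.908100+0.862900+0.845700))/(1+1616/53655) = 524/625 ≈ 0.838400
step 7 [7y] swap r/1=1661/61994: DF=(1 − 1661/61994·(0.963000+0.947400+0.908100+0.862900+0.845700+0.838400))/(1+1661/61994) = 8339/10000 ≈ 0.833900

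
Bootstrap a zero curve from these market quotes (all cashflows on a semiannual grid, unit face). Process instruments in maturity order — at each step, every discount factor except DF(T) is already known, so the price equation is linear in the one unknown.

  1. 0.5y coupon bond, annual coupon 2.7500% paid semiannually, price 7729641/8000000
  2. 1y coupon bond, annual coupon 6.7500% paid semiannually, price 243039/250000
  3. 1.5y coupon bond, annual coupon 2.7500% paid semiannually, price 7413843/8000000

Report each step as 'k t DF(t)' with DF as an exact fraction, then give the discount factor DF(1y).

step 1 [0.5y] bond c/2=11/800: DF=(7729641/8000000 − 11/800·(0))/(1+11/800) = 9531/10000 ≈ 0.953100
step 2 [1y] bond c/2=27/800: DF=(243039/250000 − 27/800·(0.953100))/(1+27/800) = 9093/10000 ≈ 0.909300
step 3 [1.5y] bond c/2=11/800: DF=(7413843/8000000 − 11/800·(0.953100+0.909300))/(1+11/800) = 8889/10000 ≈ 0.888900

1 1/2 9531/10000
2 1 9093/10000
3 3/2 8889/10000
DF(1y) = 9093/10000 ≈ 0.909300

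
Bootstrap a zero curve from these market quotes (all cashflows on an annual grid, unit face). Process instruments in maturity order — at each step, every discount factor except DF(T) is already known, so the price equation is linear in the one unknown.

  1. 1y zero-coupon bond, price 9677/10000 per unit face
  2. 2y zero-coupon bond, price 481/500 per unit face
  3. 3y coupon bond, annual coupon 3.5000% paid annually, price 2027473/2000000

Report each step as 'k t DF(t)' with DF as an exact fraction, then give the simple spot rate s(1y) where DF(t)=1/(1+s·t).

step 1 [1y] zero: DF = P = 9677/10000 ≈ 0.967700
step 2 [2y] zero: DF = P = 481/500 ≈ 0.962000
step 3 [3y] bond c/1=7/200: DF=(2027473/2000000 − 7/200·(0.967700+0.962000))/(1+7/200) = 4571/5000 ≈ 0.914200

1 1 9677/10000
2 2 481/500
3 3 4571/5000
s(1y) = (1/(9677/10000) − 1)/(1) = 323/9677 ≈ 3.3378%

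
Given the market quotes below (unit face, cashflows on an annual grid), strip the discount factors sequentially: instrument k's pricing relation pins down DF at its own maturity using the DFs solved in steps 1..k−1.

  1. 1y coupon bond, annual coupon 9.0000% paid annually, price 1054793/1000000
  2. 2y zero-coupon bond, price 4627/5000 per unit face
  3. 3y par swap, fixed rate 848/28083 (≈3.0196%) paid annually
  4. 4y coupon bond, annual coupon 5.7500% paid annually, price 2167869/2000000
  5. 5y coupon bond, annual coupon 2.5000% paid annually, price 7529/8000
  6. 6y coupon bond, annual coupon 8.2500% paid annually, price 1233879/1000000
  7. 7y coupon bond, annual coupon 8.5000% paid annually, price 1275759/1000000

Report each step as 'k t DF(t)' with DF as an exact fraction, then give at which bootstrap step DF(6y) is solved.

1 1 9677/10000
2 2 4627/5000
3 3 572/625
4 4 8723/10000
5 5 2071/2500
6 6 3981/5000
7 7 3801/5000
DF(6y) is solved at step 6

step 1 [1y] bond c/1=9/100: DF=(1054793/1000000 − 9/100·(0))/(1+9/100) = 9677/10000 ≈ 0.967700
step 2 [2y] zero: DF = P = 4627/5000 ≈ 0.925400
step 3 [3y] swap r/1=848/28083: DF=(1 − 848/28083·(0.967700+0.925400))/(1+848/28083) = 572/625 ≈ 0.915200
step 4 [4y] bond c/1=23/400: DF=(2167869/2000000 − 23/400·(0.967700+0.925400+0.915200))/(1+23/400) = 8723/10000 ≈ 0.872300
step 5 [5y] bond c/1=1/40: DF=(7529/8000 − 1/40·(0.967700+0.925400+0.915200+0.872300))/(1+1/40) = 2071/2500 ≈ 0.828400
step 6 [6y] bond c/1=33/400: DF=(1233879/1000000 − 33/400·(0.967700+0.925400+0.915200+0.872300+0.828400))/(1+33/400) = 3981/5000 ≈ 0.796200
step 7 [7y] bond c/1=17/200: DF=(1275759/1000000 − 17/200·(0.967700+0.925400+0.915200+0.872300+0.828400+0.796200))/(1+17/200) = 3801/5000 ≈ 0.760200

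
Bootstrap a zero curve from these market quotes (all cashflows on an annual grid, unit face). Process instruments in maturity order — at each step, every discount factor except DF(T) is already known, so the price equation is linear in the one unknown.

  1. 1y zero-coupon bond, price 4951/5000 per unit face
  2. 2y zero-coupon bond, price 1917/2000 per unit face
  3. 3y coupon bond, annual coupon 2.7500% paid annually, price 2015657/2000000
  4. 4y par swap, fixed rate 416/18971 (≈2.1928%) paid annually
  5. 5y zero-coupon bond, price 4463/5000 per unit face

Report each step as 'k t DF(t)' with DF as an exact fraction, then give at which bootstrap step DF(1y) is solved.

1 1 4951/5000
2 2 1917/2000
3 3 9287/10000
4 4 573/625
5 5 4463/5000
DF(1y) is solved at step 1

step 1 [1y] zero: DF = P = 4951/5000 ≈ 0.990200
step 2 [2y] zero: DF = P = 1917/2000 ≈ 0.958500
step 3 [3y] bond c/1=11/400: DF=(2015657/2000000 − 11/400·(0.990200+0.958500))/(1+11/400) = 9287/10000 ≈ 0.928700
step 4 [4y] swap r/1=416/18971: DF=(1 − 416/18971·(0.990200+0.958500+0.928700))/(1+416/18971) = 573/625 ≈ 0.916800
step 5 [5y] zero: DF = P = 4463/5000 ≈ 0.892600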